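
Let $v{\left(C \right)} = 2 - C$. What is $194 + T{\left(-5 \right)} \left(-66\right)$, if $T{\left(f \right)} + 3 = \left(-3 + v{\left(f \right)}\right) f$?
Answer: $1712$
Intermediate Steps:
$T{\left(f \right)} = -3 + f \left(-1 - f\right)$ ($T{\left(f \right)} = -3 + \left(-3 - \left(-2 + f\right)\right) f = -3 + \left(-1 - f\right) f = -3 + f \left(-1 - f\right)$)
$194 + T{\left(-5 \right)} \left(-66\right) = 194 + \left(-3 - -5 - \left(-5\right)^{2}\right) \left(-66\right) = 194 + \left(-3 + 5 - 25\right) \left(-66\right) = 194 - -1518 = 194 + 1518 = 1712$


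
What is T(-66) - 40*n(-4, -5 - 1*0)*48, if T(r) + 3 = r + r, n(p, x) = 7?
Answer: -13575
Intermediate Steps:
T(r) = -3 + 2*r (T(r) = -3 + (r + r) = -3 + 2*r)
T(-66) - 40*n(-4, -5 - 1*0)*48 = (-3 + 2*(-66)) - 40*7*48 = (-3 - 132) - 280*48 = -135 - 1*13440 = -135 - 13440 = -13575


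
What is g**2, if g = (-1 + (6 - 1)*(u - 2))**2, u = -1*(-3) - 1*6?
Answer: 456976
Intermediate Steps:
u = -3 (u = 3 - 6 = -3)
g = 676 (g = (-1 + (6 - 1)*(-3 - 2))**2 = (-1 + 5*(-5))**2 = (-1 - 25)**2 = (-26)**2 = 676)
g**2 = 676**2 = 456976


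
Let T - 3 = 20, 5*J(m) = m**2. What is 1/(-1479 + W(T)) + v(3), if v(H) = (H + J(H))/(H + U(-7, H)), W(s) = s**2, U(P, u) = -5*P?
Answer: 119/950 ≈ 0.12526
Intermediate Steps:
J(m) = m**2/5
T = 23 (T = 3 + 20 = 23)
v(H) = (H + H**2/5)/(35 + H) (v(H) = (H + H**2/5)/(H - 5*(-7)) = (H + H**2/5)/(H + 35) = (H + H**2/5)/(35 + H))
1/(-1479 + W(T)) + v(3) = 1/(-1479 + 23**2) + (1/5)*3*(5 + 3)/(35 + 3) = 1/(-1479 + 529) + (1/5)*3*8/38 = 1/(-950) + (1/5)*3*(1/38)*8 = -1/950 + 12/95 = 119/950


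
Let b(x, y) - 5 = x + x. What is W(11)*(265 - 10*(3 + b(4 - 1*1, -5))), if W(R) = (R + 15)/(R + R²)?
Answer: 1625/66 ≈ 24.621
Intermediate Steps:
b(x, y) = 5 + 2*x (b(x, y) = 5 + (x + x) = 5 + 2*x)
W(R) = (15 + R)/(R + R²)
W(11)*(265 - 10*(3 + b(4 - 1*1, -5))) = ((15 + 11)/(11*(1 + 11)))*(265 - 10*(3 + (5 + 2*(4 - 1*1)))) = ((1/11)*26/12)*(265 - 10*(3 + (5 + 2*(4 - 1)))) = ((1/11)*(1/12)*26)*(265 - 10*(3 + (5 + 2*3))) = 13*(265 - 10*(3 + (5 + 6)))/66 = 13*(265 - 10*(3 + 11))/66 = 13*(265 - 10*14)/66 = 13*(265 - 140)/66 = (13/66)*125 = 1625/66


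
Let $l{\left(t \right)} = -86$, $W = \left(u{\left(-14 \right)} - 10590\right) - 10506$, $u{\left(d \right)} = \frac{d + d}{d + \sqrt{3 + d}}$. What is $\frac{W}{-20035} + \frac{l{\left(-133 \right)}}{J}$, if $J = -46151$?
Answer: $\frac{40374816310}{38279900799} - \frac{28 i \sqrt{11}}{4147245} \approx 1.0547 - 2.2392 \cdot 10^{-5} i$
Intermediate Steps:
$u{\left(d \right)} = \frac{2 d}{d + \sqrt{3 + d}}$
$W = -21096 - \frac{28}{-14 + i \sqrt{11}}$ ($W = \left(2 \left(-14\right) \frac{1}{-14 + \sqrt{3 - 14}} - 10590\right) - 10506 = \left(2 \left(-14\right) \frac{1}{-14 + \sqrt{-11}} - 10590\right) - 10506 = \left(2 \left(-14\right) \frac{1}{-14 + i \sqrt{11}} - 10590\right) - 10506 = \left(- \frac{28}{-14 + i \sqrt{11}} - 10590\right) - 10506 = \left(-10590 - \frac{28}{-14 + i \sqrt{11}}\right) - 10506 = -21096 - \frac{28}{-14 + i \sqrt{11}} \approx -21094.0 + 0.44863 i$)
$\frac{W}{-20035} + \frac{l{\left(-133 \right)}}{J} = \frac{- \frac{4366480}{207} + \frac{28 i \sqrt{11}}{207}}{-20035} - \frac{86}{-46151} = \left(- \frac{4366480}{207} + \frac{28 i \sqrt{11}}{207}\right) \left(- \frac{1}{20035}\right) - - \frac{86}{46151} = \left(\frac{873296}{829449} - \frac{28 i \sqrt{11}}{4147245}\right) + \frac{86}{46151} = \frac{40374816310}{38279900799} - \frac{28 i \sqrt{11}}{4147245}$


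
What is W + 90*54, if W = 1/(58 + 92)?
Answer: 729001/150 ≈ 4860.0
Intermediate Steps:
W = 1/150 ≈ 0.0066667
W + 90*54 = 1/150 + 90*54 = 1/150 + 4860 = 729001/150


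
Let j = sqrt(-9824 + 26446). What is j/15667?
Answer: sqrt(16622)/15667 ≈ 0.0082292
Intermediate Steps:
j = sqrt(16622) ≈ 128.93
j/15667 = sqrt(16622)/15667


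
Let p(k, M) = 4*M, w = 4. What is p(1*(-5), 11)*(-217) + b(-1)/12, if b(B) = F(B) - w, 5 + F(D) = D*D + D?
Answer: -38195/4 ≈ -9548.8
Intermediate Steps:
F(D) = -5 + D + D² (F(D) = -5 + (D*D + D) = -5 + (D² + D) = -5 + (D + D²) = -5 + D + D²)
b(B) = -9 + B + B² (b(B) = (-5 + B + B²) - 1*4 = (-5 + B + B²) - 4 = -9 + B + B²)
p(1*(-5), 11)*(-217) + b(-1)/12 = (4*11)*(-217) + (-9 - 1 + (-1)²)/12 = 44*(-217) + (-9 - 1 + 1)/12 = -9548 + (1/12)*(-9) = -9548 - ¾ = -38195/4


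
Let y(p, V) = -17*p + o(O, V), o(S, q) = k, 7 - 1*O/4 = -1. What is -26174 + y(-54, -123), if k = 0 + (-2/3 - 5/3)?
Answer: -75775/3 ≈ -25258.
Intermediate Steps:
O = 32 (O = 28 - 4*(-1) = 28 + 4 = 32)
k = -7/3 (k = 0 + (-2*⅓ - 5*⅓) = 0 + (-⅔ - 5/3) = 0 - 7/3 = -7/3 ≈ -2.3333)
o(S, q) = -7/3
y(p, V) = -7/3 - 17*p (y(p, V) = -17*p - 7/3 = -7/3 - 17*p)
-26174 + y(-54, -123) = -26174 + (-7/3 - 17*(-54)) = -26174 + (-7/3 + 918) = -26174 + 2747/3 = -75775/3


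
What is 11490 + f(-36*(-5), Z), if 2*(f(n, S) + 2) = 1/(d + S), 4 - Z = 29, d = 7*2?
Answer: 252735/22 ≈ 11488.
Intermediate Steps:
d = 14
Z = -25 (Z = 4 - 1*29 = 4 - 29 = -25)
f(n, S) = -2 + 1/(2*(14 + S))
11490 + f(-36*(-5), Z) = 11490 + (-55 - 4*(-25))/(2*(14 - 25)) = 11490 + (½)*(-55 + 100)/(-11) = 11490 + (½)*(-1/11)*45 = 11490 - 45/22 = 252735/22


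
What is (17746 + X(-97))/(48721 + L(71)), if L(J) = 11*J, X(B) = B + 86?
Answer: 17735/49502 ≈ 0.35827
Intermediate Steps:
X(B) = 86 + B
(17746 + X(-97))/(48721 + L(71)) = (17746 + (86 - 97))/(48721 + 11*71) = (17746 - 11)/(48721 + 781) = 17735/49502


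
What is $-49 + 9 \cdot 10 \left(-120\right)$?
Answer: $-10849$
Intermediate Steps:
$-49 + 9 \cdot 10 \left(-120\right) = -49 + 90 \left(-120\right) = -49 - 10800 = -10849$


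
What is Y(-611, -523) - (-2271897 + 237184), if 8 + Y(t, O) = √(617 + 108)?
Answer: 2034705 + 5*√29 ≈ 2.0347e+6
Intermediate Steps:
Y(t, O) = -8 + 5*√29 (Y(t, O) = -8 + √(617 + 108) = -8 + √725 = -8 + 5*√29)
Y(-611, -523) - (-2271897 + 237184) = (-8 + 5*√29) - (-2271897 + 237184) = (-8 + 5*√29) - 1*(-2034713) = (-8 + 5*√29) + 2034713 = 2034705 + 5*√29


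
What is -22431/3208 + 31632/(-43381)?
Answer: -1074554667/139166248 ≈ -7.7214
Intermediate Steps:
-22431/3208 + 31632/(-43381) = -22431*1/3208 + 31632*(-1/43381) = -22431/3208 - 31632/43381 = -1074554667/139166248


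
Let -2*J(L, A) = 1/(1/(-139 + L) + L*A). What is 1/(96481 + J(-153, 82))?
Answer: 3663433/353451679419 ≈ 1.0365e-5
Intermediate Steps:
J(L, A) = -1/(2*(1/(-139 + L) + A*L)) (J(L, A) = -1/(2*(1/(-139 + L) + L*A)) = -1/(2*(1/(-139 + L) + A*L)))
1/(96481 + J(-153, 82)) = 1/(96481 + (139 - 1*(-153))/(2*(1 + 82*(-153)² - 139*82*(-153)))) = 1/(96481 + (139 + 153)/(2*(1 + 82*23409 + 1743894))) = 1/(96481 + (½)*292/(1 + 1919538 + 1743894)) = 1/(96481 + (½)*292/3663433) = 1/(96481 + (½)*(1/3663433)*292) = 1/(96481 + 146/3663433) = 1/(353451679419/3663433) = 3663433/353451679419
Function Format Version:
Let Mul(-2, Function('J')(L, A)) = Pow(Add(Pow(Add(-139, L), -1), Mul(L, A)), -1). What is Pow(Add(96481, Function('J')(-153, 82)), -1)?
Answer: Rational(3663433, 353451679419) ≈ 1.0365e-5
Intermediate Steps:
Function('J')(L, A) = Mul(Rational(-1, 2), Pow(Add(Pow(Add(-139, L), -1), Mul(A, L)), -1)) (Function('J')(L, A) = Mul(Rational(-1, 2), Pow(Add(Pow(Add(-139, L), -1), Mul(L, A)), -1)) = Mul(Rational(-1, 2), Pow(Add(Pow(Add(-139, L), -1), Mul(A, L)), -1)))
Pow(Add(96481, Function('J')(-153, 82)), -1) = Pow(Add(96481, Mul(Rational(1, 2), Pow(Add(1, Mul(82, Pow(-153, 2)), Mul(-139, 82, -153)), -1), Add(139, Mul(-1, -153)))), -1) = Pow(Add(96481, Mul(Rational(1, 2), Pow(Add(1, Mul(82, 23409), 1743894), -1), Add(139, 153))), -1) = Pow(Add(96481, Mul(Rational(1, 2), Pow(Add(1, 1919538, 1743894), -1), 292)), -1) = Pow(Add(96481, Mul(Rational(1, 2), Pow(3663433, -1), 292)), -1) = Pow(Add(96481, Mul(Rational(1, 2), Rational(1, 3663433), 292)), -1) = Pow(Add(96481, Rational(146, 3663433)), -1) = Pow(Rational(353451679419, 3663433), -1) = Rational(3663433, 353451679419)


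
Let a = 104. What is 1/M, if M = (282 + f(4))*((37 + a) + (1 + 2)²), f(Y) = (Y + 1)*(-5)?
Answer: 1/38550 ≈ 2.5940e-5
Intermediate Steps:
f(Y) = -5 - 5*Y (f(Y) = (1 + Y)*(-5) = -5 - 5*Y)
M = 38550 (M = (282 + (-5 - 5*4))*((37 + 104) + (1 + 2)²) = (282 + (-5 - 20))*(141 + 3²) = (282 - 25)*(141 + 9) = 257*150 = 38550)
1/M = 1/38550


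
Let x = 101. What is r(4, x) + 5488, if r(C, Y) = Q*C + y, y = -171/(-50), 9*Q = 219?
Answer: 838313/150 ≈ 5588.8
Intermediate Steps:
Q = 73/3 (Q = (⅑)*219 = 73/3 ≈ 24.333)
y = 171/50 (y = -171*(-1/50) = 171/50 ≈ 3.4200)
r(C, Y) = 171/50 + 73*C/3 (r(C, Y) = 73*C/3 + 171/50 = 171/50 + 73*C/3)
r(4, x) + 5488 = (171/50 + (73/3)*4) + 5488 = (171/50 + 292/3) + 5488 = 15113/150 + 5488 = 838313/150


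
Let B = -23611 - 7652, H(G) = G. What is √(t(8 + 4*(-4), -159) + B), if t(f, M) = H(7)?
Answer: 2*I*√7814 ≈ 176.79*I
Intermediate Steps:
t(f, M) = 7
B = -31263
√(t(8 + 4*(-4), -159) + B) = √(7 - 31263) = √(-31256) = 2*I*√7814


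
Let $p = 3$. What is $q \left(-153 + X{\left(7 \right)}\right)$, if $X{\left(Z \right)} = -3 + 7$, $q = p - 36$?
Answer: $4917$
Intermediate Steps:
$q = -33$ ($q = 3 - 36 = -33$)
$X{\left(Z \right)} = 4$
$q \left(-153 + X{\left(7 \right)}\right) = - 33 \left(-153 + 4\right) = \left(-33\right) \left(-149\right) = 4917$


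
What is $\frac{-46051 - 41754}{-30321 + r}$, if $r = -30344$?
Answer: $\frac{17561}{12133} \approx 1.4474$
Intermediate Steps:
$\frac{-46051 - 41754}{-30321 + r} = \frac{-46051 - 41754}{-30321 - 30344} = - \frac{87805}{-60665} = \left(-87805\right) \left(- \frac{1}{60665}\right) = \frac{17561}{12133}$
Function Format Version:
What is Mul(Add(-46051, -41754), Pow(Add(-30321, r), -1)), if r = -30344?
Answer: Rational(17561, 12133) ≈ 1.4474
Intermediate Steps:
Mul(Add(-46051, -41754), Pow(Add(-30321, r), -1)) = Mul(Add(-46051, -41754), Pow(Add(-30321, -30344), -1)) = Mul(-87805, Pow(-60665, -1)) = Mul(-87805, Rational(-1, 60665)) = Rational(17561, 12133)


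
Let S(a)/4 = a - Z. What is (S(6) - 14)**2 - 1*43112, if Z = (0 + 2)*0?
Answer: -43012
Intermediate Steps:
Z = 0 (Z = 2*0 = 0)
S(a) = 4*a (S(a) = 4*(a - 1*0) = 4*(a + 0) = 4*a)
(S(6) - 14)**2 - 1*43112 = (4*6 - 14)**2 - 1*43112 = (24 - 14)**2 - 43112 = 10**2 - 43112 = 100 - 43112 = -43012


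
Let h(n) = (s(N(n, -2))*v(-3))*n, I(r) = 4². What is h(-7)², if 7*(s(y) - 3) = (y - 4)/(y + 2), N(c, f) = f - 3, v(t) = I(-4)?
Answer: 147456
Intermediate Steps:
I(r) = 16
v(t) = 16
N(c, f) = -3 + f
s(y) = 3 + (-4 + y)/(7*(2 + y)) (s(y) = 3 + ((y - 4)/(y + 2))/7 = 3 + ((-4 + y)/(2 + y))/7 = 3 + (-4 + y)/(7*(2 + y)))
h(n) = 384*n/7 (h(n) = ((2*(19 + 11*(-3 - 2))/(7*(2 + (-3 - 2))))*16)*n = ((2*(19 + 11*(-5))/(7*(2 - 5)))*16)*n = (((2/7)*(19 - 55)/(-3))*16)*n = (((2/7)*(-⅓)*(-36))*16)*n = ((24/7)*16)*n = 384*n/7)
h(-7)² = ((384/7)*(-7))² = (-384)² = 147456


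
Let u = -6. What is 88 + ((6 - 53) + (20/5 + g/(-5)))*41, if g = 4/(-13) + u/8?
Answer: -86649/52 ≈ -1666.3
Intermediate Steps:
g = -55/52 (g = 4/(-13) - 6/8 = 4*(-1/13) - 6*⅛ = -4/13 - ¾ = -55/52 ≈ -1.0577)
88 + ((6 - 53) + (20/5 + g/(-5)))*41 = 88 + ((6 - 53) + (20/5 - 55/52/(-5)))*41 = 88 + (-47 + (20*(⅕) - 55/52*(-⅕)))*41 = 88 + (-47 + (4 + 11/52))*41 = 88 + (-47 + 219/52)*41 = 88 - 2225/52*41 = 88 - 91225/52 = -86649/52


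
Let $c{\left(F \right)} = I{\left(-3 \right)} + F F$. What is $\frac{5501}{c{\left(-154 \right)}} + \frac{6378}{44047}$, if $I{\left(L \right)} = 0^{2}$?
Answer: $\frac{393563195}{1044618652} \approx 0.37675$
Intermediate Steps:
$I{\left(L \right)} = 0$
$c{\left(F \right)} = F^{2}$ ($c{\left(F \right)} = 0 + F F = 0 + F^{2} = F^{2}$)
$\frac{5501}{c{\left(-154 \right)}} + \frac{6378}{44047} = \frac{5501}{\left(-154\right)^{2}} + \frac{6378}{44047} = \frac{5501}{23716} + 6378 \cdot \frac{1}{44047} = 5501 \cdot \frac{1}{23716} + \frac{6378}{44047} = \frac{5501}{23716} + \frac{6378}{44047} = \frac{393563195}{1044618652}$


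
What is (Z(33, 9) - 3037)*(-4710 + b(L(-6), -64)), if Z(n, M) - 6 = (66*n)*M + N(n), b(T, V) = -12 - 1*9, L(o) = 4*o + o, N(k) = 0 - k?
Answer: -78241278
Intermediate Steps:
N(k) = -k
L(o) = 5*o
b(T, V) = -21 (b(T, V) = -12 - 9 = -21)
Z(n, M) = 6 - n + 66*M*n (Z(n, M) = 6 + ((66*n)*M - n) = 6 + (66*M*n - n) = 6 + (-n + 66*M*n) = 6 - n + 66*M*n)
(Z(33, 9) - 3037)*(-4710 + b(L(-6), -64)) = ((6 - 1*33 + 66*9*33) - 3037)*(-4710 - 21) = ((6 - 33 + 19602) - 3037)*(-4731) = (19575 - 3037)*(-4731) = 16538*(-4731) = -78241278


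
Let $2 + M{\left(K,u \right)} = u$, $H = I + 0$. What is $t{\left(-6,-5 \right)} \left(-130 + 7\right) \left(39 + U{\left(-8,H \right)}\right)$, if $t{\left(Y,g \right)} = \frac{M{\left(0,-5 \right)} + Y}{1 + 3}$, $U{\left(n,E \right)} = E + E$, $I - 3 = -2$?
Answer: $\frac{65559}{4} \approx 16390.0$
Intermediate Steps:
$I = 1$ ($I = 3 - 2 = 1$)
$H = 1$ ($H = 1 + 0 = 1$)
$M{\left(K,u \right)} = -2 + u$
$U{\left(n,E \right)} = 2 E$
$t{\left(Y,g \right)} = - \frac{7}{4} + \frac{Y}{4}$ ($t{\left(Y,g \right)} = \frac{\left(-2 - 5\right) + Y}{1 + 3} = \frac{-7 + Y}{4} = \left(-7 + Y\right) \frac{1}{4} = - \frac{7}{4} + \frac{Y}{4}$)
$t{\left(-6,-5 \right)} \left(-130 + 7\right) \left(39 + U{\left(-8,H \right)}\right) = \left(- \frac{7}{4} + \frac{1}{4} \left(-6\right)\right) \left(-130 + 7\right) \left(39 + 2 \cdot 1\right) = \left(- \frac{7}{4} - \frac{3}{2}\right) \left(- 123 \left(39 + 2\right)\right) = - \frac{13 \left(\left(-123\right) 41\right)}{4} = \left(- \frac{13}{4}\right) \left(-5043\right) = \frac{65559}{4}$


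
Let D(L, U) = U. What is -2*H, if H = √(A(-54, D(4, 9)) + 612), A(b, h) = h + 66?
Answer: -2*√687 ≈ -52.421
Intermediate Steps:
A(b, h) = 66 + h
H = √687 (H = √((66 + 9) + 612) = √(75 + 612) = √687 ≈ 26.211)
-2*H = -2*√687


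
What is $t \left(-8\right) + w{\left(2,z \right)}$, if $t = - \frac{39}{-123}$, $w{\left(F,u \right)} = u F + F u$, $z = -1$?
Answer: $- \frac{268}{41} \approx -6.5366$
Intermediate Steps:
$w{\left(F,u \right)} = 2 F u$ ($w{\left(F,u \right)} = F u + F u = 2 F u$)
$t = \frac{13}{41}$ ($t = \left(-39\right) \left(- \frac{1}{123}\right) = \frac{13}{41} \approx 0.31707$)
$t \left(-8\right) + w{\left(2,z \right)} = \frac{13}{41} \left(-8\right) + 2 \cdot 2 \left(-1\right) = - \frac{104}{41} - 4 = - \frac{268}{41}$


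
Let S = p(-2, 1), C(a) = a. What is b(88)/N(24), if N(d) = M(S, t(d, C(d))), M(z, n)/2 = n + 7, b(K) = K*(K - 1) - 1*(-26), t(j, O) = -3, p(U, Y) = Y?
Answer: 3841/4 ≈ 960.25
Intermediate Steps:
S = 1
b(K) = 26 + K*(-1 + K) (b(K) = K*(-1 + K) + 26 = 26 + K*(-1 + K))
M(z, n) = 14 + 2*n (M(z, n) = 2*(n + 7) = 2*(7 + n) = 14 + 2*n)
N(d) = 8 (N(d) = 14 + 2*(-3) = 14 - 6 = 8)
b(88)/N(24) = (26 + 88² - 1*88)/8 = (26 + 7744 - 88)*(⅛) = 7682*(⅛) = 3841/4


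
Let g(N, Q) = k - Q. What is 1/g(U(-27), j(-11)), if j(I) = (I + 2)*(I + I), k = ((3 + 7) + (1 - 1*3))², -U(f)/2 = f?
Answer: -1/134 ≈ -0.0074627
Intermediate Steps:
U(f) = -2*f
k = 64 (k = (10 + (1 - 3))² = (10 - 2)² = 8² = 64)
j(I) = 2*I*(2 + I) (j(I) = (2 + I)*(2*I) = 2*I*(2 + I))
g(N, Q) = 64 - Q
1/g(U(-27), j(-11)) = 1/(64 - 2*(-11)*(2 - 11)) = 1/(64 - 2*(-11)*(-9)) = 1/(64 - 1*198) = 1/(64 - 198) = 1/(-134) = -1/134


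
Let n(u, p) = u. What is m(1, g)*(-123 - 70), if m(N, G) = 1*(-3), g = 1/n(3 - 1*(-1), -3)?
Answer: 579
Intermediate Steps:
g = ¼ (g = 1/(3 - 1*(-1)) = 1/(3 + 1) = 1/4 = ¼ ≈ 0.25000)
m(N, G) = -3
m(1, g)*(-123 - 70) = -3*(-123 - 70) = -3*(-193) = 579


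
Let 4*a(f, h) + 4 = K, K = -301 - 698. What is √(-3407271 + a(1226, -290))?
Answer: 29*I*√16207/2 ≈ 1845.9*I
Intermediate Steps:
K = -999
a(f, h) = -1003/4 (a(f, h) = -1 + (¼)*(-999) = -1 - 999/4 = -1003/4)
√(-3407271 + a(1226, -290)) = √(-3407271 - 1003/4) = √(-13630087/4) = 29*I*√16207/2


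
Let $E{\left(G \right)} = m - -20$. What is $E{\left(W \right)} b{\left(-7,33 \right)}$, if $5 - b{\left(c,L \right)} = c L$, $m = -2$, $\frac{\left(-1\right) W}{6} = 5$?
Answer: $4248$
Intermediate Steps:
$W = -30$ ($W = \left(-6\right) 5 = -30$)
$E{\left(G \right)} = 18$ ($E{\left(G \right)} = -2 - -20 = -2 + 20 = 18$)
$b{\left(c,L \right)} = 5 - L c$ ($b{\left(c,L \right)} = 5 - c L = 5 - L c$)
$E{\left(W \right)} b{\left(-7,33 \right)} = 18 \left(5 - 33 \left(-7\right)\right) = 18 \left(5 + 231\right) = 18 \cdot 236 = 4248$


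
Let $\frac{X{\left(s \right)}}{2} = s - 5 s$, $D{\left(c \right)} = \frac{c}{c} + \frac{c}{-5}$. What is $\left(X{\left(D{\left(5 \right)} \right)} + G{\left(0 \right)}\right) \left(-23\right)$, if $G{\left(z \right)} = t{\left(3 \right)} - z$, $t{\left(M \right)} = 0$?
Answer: $0$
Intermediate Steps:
$D{\left(c \right)} = 1 - \frac{c}{5}$ ($D{\left(c \right)} = 1 + c \left(- \frac{1}{5}\right) = 1 - \frac{c}{5}$)
$X{\left(s \right)} = - 8 s$ ($X{\left(s \right)} = 2 \left(s - 5 s\right) = 2 \left(- 4 s\right) = - 8 s$)
$G{\left(z \right)} = - z$ ($G{\left(z \right)} = 0 - z = - z$)
$\left(X{\left(D{\left(5 \right)} \right)} + G{\left(0 \right)}\right) \left(-23\right) = \left(- 8 \left(1 - 1\right) - 0\right) \left(-23\right) = \left(- 8 \left(1 - 1\right) + 0\right) \left(-23\right) = \left(\left(-8\right) 0 + 0\right) \left(-23\right) = \left(0 + 0\right) \left(-23\right) = 0 \left(-23\right) = 0$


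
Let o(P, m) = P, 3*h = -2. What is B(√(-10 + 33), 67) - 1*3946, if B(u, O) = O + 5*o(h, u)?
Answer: -11647/3 ≈ -3882.3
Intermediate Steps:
h = -⅔ (h = (⅓)*(-2) = -⅔ ≈ -0.66667)
B(u, O) = -10/3 + O (B(u, O) = O + 5*(-⅔) = O - 10/3 = -10/3 + O)
B(√(-10 + 33), 67) - 1*3946 = (-10/3 + 67) - 1*3946 = 191/3 - 3946 = -11647/3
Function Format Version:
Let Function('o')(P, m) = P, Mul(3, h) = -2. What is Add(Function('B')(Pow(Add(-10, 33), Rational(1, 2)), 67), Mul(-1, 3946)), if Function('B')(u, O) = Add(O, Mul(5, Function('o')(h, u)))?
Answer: Rational(-11647, 3) ≈ -3882.3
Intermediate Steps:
h = Rational(-2, 3) (h = Mul(Rational(1, 3), -2) = Rational(-2, 3) ≈ -0.66667)
Function('B')(u, O) = Add(Rational(-10, 3), O) (Function('B')(u, O) = Add(O, Mul(5, Rational(-2, 3))) = Add(O, Rational(-10, 3)) = Add(Rational(-10, 3), O))
Add(Function('B')(Pow(Add(-10, 33), Rational(1, 2)), 67), Mul(-1, 3946)) = Add(Add(Rational(-10, 3), 67), Mul(-1, 3946)) = Add(Rational(191, 3), -3946) = Rational(-11647, 3)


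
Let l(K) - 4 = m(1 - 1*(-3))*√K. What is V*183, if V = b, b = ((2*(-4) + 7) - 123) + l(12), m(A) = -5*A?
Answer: -21960 - 7320*√3 ≈ -34639.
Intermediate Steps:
l(K) = 4 - 20*√K (l(K) = 4 + (-5*(1 - 1*(-3)))*√K = 4 + (-5*(1 + 3))*√K = 4 + (-5*4)*√K = 4 - 20*√K)
b = -120 - 40*√3 (b = ((2*(-4) + 7) - 123) + (4 - 40*√3) = ((-8 + 7) - 123) + (4 - 40*√3) = (-1 - 123) + (4 - 40*√3) = -124 + (4 - 40*√3) = -120 - 40*√3 ≈ -189.28)
V = -120 - 40*√3 ≈ -189.28
V*183 = (-120 - 40*√3)*183 = -21960 - 7320*√3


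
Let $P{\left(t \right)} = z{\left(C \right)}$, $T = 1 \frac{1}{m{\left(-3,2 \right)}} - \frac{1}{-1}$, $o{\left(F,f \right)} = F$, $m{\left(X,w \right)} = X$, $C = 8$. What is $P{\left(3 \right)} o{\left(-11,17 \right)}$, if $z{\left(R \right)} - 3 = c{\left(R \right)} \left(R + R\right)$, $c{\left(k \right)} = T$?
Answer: $- \frac{451}{3} \approx -150.33$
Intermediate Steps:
$T = \frac{2}{3}$ ($T = 1 \frac{1}{-3} - \frac{1}{-1} = 1 \left(- \frac{1}{3}\right) - -1 = - \frac{1}{3} + 1 = \frac{2}{3} \approx 0.66667$)
$c{\left(k \right)} = \frac{2}{3}$
$z{\left(R \right)} = 3 + \frac{4 R}{3}$ ($z{\left(R \right)} = 3 + \frac{2 \left(R + R\right)}{3} = 3 + \frac{2 \cdot 2 R}{3} = 3 + \frac{4 R}{3}$)
$P{\left(t \right)} = \frac{41}{3}$ ($P{\left(t \right)} = 3 + \frac{4}{3} \cdot 8 = 3 + \frac{32}{3} = \frac{41}{3}$)
$P{\left(3 \right)} o{\left(-11,17 \right)} = \frac{41}{3} \left(-11\right) = - \frac{451}{3}$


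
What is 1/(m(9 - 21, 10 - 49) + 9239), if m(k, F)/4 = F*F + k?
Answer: 1/15275 ≈ 6.5466e-5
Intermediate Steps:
m(k, F) = 4*k + 4*F**2 (m(k, F) = 4*(F*F + k) = 4*(F**2 + k) = 4*(k + F**2) = 4*k + 4*F**2)
1/(m(9 - 21, 10 - 49) + 9239) = 1/((4*(9 - 21) + 4*(10 - 49)**2) + 9239) = 1/((4*(-12) + 4*(-39)**2) + 9239) = 1/((-48 + 4*1521) + 9239) = 1/((-48 + 6084) + 9239) = 1/(6036 + 9239) = 1/15275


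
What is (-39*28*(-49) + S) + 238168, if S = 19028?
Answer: 310704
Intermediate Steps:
(-39*28*(-49) + S) + 238168 = (-39*28*(-49) + 19028) + 238168 = (-1092*(-49) + 19028) + 238168 = (53508 + 19028) + 238168 = 72536 + 238168 = 310704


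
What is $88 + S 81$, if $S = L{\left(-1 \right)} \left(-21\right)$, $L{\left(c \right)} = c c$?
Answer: $-1613$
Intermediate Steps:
$L{\left(c \right)} = c^{2}$
$S = -21$ ($S = \left(-1\right)^{2} \left(-21\right) = 1 \left(-21\right) = -21$)
$88 + S 81 = 88 - 1701 = -1613$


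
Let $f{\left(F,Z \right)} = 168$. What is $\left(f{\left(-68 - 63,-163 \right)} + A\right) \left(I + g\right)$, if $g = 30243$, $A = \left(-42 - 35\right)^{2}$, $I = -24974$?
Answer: $32125093$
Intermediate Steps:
$A = 5929$ ($A = \left(-77\right)^{2} = 5929$)
$\left(f{\left(-68 - 63,-163 \right)} + A\right) \left(I + g\right) = \left(168 + 5929\right) \left(-24974 + 30243\right) = 6097 \cdot 5269 = 32125093$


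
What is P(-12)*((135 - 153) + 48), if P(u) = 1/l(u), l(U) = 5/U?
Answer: -72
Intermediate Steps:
P(u) = u/5 (P(u) = 1/(5/u) = u/5)
P(-12)*((135 - 153) + 48) = ((⅕)*(-12))*((135 - 153) + 48) = -12*(-18 + 48)/5 = -12/5*30 = -72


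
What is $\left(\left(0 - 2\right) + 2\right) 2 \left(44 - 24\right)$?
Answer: $0$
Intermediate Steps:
$\left(\left(0 - 2\right) + 2\right) 2 \left(44 - 24\right) = \left(-2 + 2\right) 2 \cdot 20 = 0 \cdot 2 \cdot 20 = 0 \cdot 20 = 0$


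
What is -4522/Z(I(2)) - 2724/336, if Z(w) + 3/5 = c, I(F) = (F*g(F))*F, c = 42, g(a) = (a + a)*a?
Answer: -680069/5796 ≈ -117.33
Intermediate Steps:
g(a) = 2*a² (g(a) = (2*a)*a = 2*a²)
I(F) = 2*F⁴ (I(F) = (F*(2*F²))*F = (2*F³)*F = 2*F⁴)
Z(w) = 207/5 (Z(w) = -⅗ + 42 = 207/5)
-4522/Z(I(2)) - 2724/336 = -4522/207/5 - 2724/336 = -4522*5/207 - 2724*1/336 = -22610/207 - 227/28 = -680069/5796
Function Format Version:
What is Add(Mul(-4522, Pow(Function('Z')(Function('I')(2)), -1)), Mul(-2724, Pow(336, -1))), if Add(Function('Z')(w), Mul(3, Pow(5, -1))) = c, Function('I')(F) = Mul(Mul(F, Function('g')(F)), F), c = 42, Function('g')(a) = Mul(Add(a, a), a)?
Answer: Rational(-680069, 5796) ≈ -117.33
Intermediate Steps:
Function('g')(a) = Mul(2, Pow(a, 2)) (Function('g')(a) = Mul(Mul(2, a), a) = Mul(2, Pow(a, 2)))
Function('I')(F) = Mul(2, Pow(F, 4)) (Function('I')(F) = Mul(Mul(F, Mul(2, Pow(F, 2))), F) = Mul(Mul(2, Pow(F, 3)), F) = Mul(2, Pow(F, 4)))
Function('Z')(w) = Rational(207, 5) (Function('Z')(w) = Add(Rational(-3, 5), 42) = Rational(207, 5))
Add(Mul(-4522, Pow(Function('Z')(Function('I')(2)), -1)), Mul(-2724, Pow(336, -1))) = Add(Mul(-4522, Pow(Rational(207, 5), -1)), Mul(-2724, Pow(336, -1))) = Add(Mul(-4522, Rational(5, 207)), Mul(-2724, Rational(1, 336))) = Add(Rational(-22610, 207), Rational(-227, 28)) = Rational(-680069, 5796)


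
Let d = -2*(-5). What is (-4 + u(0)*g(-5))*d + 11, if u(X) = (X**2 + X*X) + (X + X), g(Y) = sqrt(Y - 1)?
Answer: -29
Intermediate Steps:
g(Y) = sqrt(-1 + Y)
u(X) = 2*X + 2*X**2 (u(X) = (X**2 + X**2) + 2*X = 2*X**2 + 2*X = 2*X + 2*X**2)
d = 10
(-4 + u(0)*g(-5))*d + 11 = (-4 + (2*0*(1 + 0))*sqrt(-1 - 5))*10 + 11 = (-4 + (2*0*1)*sqrt(-6))*10 + 11 = (-4 + 0*(I*sqrt(6)))*10 + 11 = (-4 + 0)*10 + 11 = -4*10 + 11 = -40 + 11 = -29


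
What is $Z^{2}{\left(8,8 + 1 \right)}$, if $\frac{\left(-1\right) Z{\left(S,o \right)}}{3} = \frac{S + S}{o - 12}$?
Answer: $256$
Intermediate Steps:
$Z{\left(S,o \right)} = - \frac{6 S}{-12 + o}$ ($Z{\left(S,o \right)} = - 3 \frac{S + S}{o - 12} = - 3 \frac{2 S}{-12 + o} = - \frac{6 S}{-12 + o}$)
$Z^{2}{\left(8,8 + 1 \right)} = \left(\left(-6\right) 8 \frac{1}{-12 + \left(8 + 1\right)}\right)^{2} = \left(\left(-6\right) 8 \frac{1}{-12 + 9}\right)^{2} = \left(\left(-6\right) 8 \frac{1}{-3}\right)^{2} = \left(\left(-6\right) 8 \left(- \frac{1}{3}\right)\right)^{2} = 16^{2} = 256$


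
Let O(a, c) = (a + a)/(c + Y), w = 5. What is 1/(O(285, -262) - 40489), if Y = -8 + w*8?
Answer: -23/931304 ≈ -2.4697e-5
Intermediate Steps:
Y = 32 (Y = -8 + 5*8 = -8 + 40 = 32)
O(a, c) = 2*a/(32 + c) (O(a, c) = (a + a)/(c + 32) = (2*a)/(32 + c) = 2*a/(32 + c))
1/(O(285, -262) - 40489) = 1/(2*285/(32 - 262) - 40489) = 1/(2*285/(-230) - 40489) = 1/(2*285*(-1/230) - 40489) = 1/(-57/23 - 40489) = 1/(-931304/23) = -23/931304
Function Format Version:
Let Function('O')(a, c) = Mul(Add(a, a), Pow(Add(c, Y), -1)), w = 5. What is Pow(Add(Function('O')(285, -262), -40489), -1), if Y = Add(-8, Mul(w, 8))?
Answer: Rational(-23, 931304) ≈ -2.4697e-5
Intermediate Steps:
Y = 32 (Y = Add(-8, Mul(5, 8)) = Add(-8, 40) = 32)
Function('O')(a, c) = Mul(2, a, Pow(Add(32, c), -1)) (Function('O')(a, c) = Mul(Add(a, a), Pow(Add(c, 32), -1)) = Mul(Mul(2, a), Pow(Add(32, c), -1)) = Mul(2, a, Pow(Add(32, c), -1)))
Pow(Add(Function('O')(285, -262), -40489), -1) = Pow(Add(Mul(2, 285, Pow(Add(32, -262), -1)), -40489), -1) = Pow(Add(Mul(2, 285, Pow(-230, -1)), -40489), -1) = Pow(Add(Mul(2, 285, Rational(-1, 230)), -40489), -1) = Pow(Add(Rational(-57, 23), -40489), -1) = Pow(Rational(-931304, 23), -1) = Rational(-23, 931304)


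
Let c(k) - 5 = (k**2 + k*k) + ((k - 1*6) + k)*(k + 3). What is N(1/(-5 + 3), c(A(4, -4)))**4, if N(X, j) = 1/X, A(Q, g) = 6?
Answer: 16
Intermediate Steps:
c(k) = 5 + 2*k**2 + (-6 + 2*k)*(3 + k) (c(k) = 5 + ((k**2 + k*k) + ((k - 1*6) + k)*(k + 3)) = 5 + ((k**2 + k**2) + ((k - 6) + k)*(3 + k)) = 5 + (2*k**2 + ((-6 + k) + k)*(3 + k)) = 5 + (2*k**2 + (-6 + 2*k)*(3 + k)) = 5 + 2*k**2 + (-6 + 2*k)*(3 + k))
N(1/(-5 + 3), c(A(4, -4)))**4 = (1/(1/(-5 + 3)))**4 = (1/(1/(-2)))**4 = (1/(-1/2))**4 = (-2)**4 = 16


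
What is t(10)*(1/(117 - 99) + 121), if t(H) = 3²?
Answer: 2179/2 ≈ 1089.5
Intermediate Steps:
t(H) = 9
t(10)*(1/(117 - 99) + 121) = 9*(1/(117 - 99) + 121) = 9*(1/18 + 121) = 9*(2179/18) = 2179/2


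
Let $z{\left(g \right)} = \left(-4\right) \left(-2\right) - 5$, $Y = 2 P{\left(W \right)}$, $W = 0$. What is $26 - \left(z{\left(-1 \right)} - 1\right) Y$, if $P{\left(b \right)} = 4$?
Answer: $10$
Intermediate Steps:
$Y = 8$ ($Y = 2 \cdot 4 = 8$)
$z{\left(g \right)} = 3$ ($z{\left(g \right)} = 8 - 5 = 3$)
$26 - \left(z{\left(-1 \right)} - 1\right) Y = 26 - \left(3 - 1\right) 8 = 26 - 2 \cdot 8 = 26 - 16 = 10$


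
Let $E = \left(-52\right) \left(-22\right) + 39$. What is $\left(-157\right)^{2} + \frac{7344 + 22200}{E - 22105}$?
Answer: $\frac{85946139}{3487} \approx 24648.0$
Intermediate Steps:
$E = 1183$ ($E = 1144 + 39 = 1183$)
$\left(-157\right)^{2} + \frac{7344 + 22200}{E - 22105} = \left(-157\right)^{2} + \frac{7344 + 22200}{1183 - 22105} = 24649 + \frac{29544}{-20922} = 24649 + 29544 \left(- \frac{1}{20922}\right) = 24649 - \frac{4924}{3487} = \frac{85946139}{3487}$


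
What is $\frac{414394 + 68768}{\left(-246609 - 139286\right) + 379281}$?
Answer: $- \frac{241581}{3307} \approx -73.051$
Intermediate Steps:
$\frac{414394 + 68768}{\left(-246609 - 139286\right) + 379281} = \frac{483162}{-385895 + 379281} = \frac{483162}{-6614} = 483162 \left(- \frac{1}{6614}\right) = - \frac{241581}{3307}$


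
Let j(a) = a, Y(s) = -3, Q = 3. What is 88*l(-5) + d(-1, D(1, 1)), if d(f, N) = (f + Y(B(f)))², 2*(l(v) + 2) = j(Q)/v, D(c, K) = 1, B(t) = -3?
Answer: -932/5 ≈ -186.40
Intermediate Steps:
l(v) = -2 + 3/(2*v) (l(v) = -2 + (3/v)/2 = -2 + 3/(2*v))
d(f, N) = (-3 + f)² (d(f, N) = (f - 3)² = (-3 + f)²)
88*l(-5) + d(-1, D(1, 1)) = 88*(-2 + (3/2)/(-5)) + (-3 - 1)² = 88*(-2 + (3/2)*(-⅕)) + (-4)² = 88*(-2 - 3/10) + 16 = 88*(-23/10) + 16 = -1012/5 + 16 = -932/5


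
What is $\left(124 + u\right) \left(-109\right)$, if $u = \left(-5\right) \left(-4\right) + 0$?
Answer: $-15696$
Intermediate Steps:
$u = 20$ ($u = 20 + 0 = 20$)
$\left(124 + u\right) \left(-109\right) = \left(124 + 20\right) \left(-109\right) = 144 \left(-109\right) = -15696$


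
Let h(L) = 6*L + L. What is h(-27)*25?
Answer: -4725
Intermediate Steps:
h(L) = 7*L
h(-27)*25 = (7*(-27))*25 = -189*25 = -4725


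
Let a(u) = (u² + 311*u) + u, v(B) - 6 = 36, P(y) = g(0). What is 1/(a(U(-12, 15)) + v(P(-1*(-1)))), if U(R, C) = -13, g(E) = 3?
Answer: -1/3845 ≈ -0.00026008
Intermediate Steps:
P(y) = 3
v(B) = 42 (v(B) = 6 + 36 = 42)
a(u) = u² + 312*u
1/(a(U(-12, 15)) + v(P(-1*(-1)))) = 1/(-13*(312 - 13) + 42) = 1/(-13*299 + 42) = 1/(-3887 + 42) = 1/(-3845) = -1/3845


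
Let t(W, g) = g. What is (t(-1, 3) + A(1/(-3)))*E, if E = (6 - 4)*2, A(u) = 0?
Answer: 12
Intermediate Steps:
E = 4 (E = 2*2 = 4)
(t(-1, 3) + A(1/(-3)))*E = (3 + 0)*4 = 3*4 = 12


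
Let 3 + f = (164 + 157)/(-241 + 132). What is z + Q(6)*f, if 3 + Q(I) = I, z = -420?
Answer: -47724/109 ≈ -437.83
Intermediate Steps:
Q(I) = -3 + I
f = -648/109 (f = -3 + (164 + 157)/(-241 + 132) = -3 + 321/(-109) = -3 + 321*(-1/109) = -3 - 321/109 = -648/109 ≈ -5.9450)
z + Q(6)*f = -420 + (-3 + 6)*(-648/109) = -420 + 3*(-648/109) = -420 - 1944/109 = -47724/109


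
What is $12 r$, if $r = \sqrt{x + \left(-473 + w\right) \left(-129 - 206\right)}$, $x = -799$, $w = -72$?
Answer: $48 \sqrt{11361} \approx 5116.2$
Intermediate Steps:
$r = 4 \sqrt{11361}$ ($r = \sqrt{-799 + \left(-473 - 72\right) \left(-129 - 206\right)} = \sqrt{-799 - -182575} = \sqrt{-799 + 182575} = \sqrt{181776} = 4 \sqrt{11361} \approx 426.35$)
$12 r = 12 \cdot 4 \sqrt{11361} = 48 \sqrt{11361}$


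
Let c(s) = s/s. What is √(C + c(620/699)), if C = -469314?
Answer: 13*I*√2777 ≈ 685.06*I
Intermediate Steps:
c(s) = 1
√(C + c(620/699)) = √(-469314 + 1) = √(-469313) = 13*I*√2777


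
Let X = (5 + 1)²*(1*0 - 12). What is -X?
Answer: 432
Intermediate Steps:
X = -432 (X = 6²*(0 - 12) = 36*(-12) = -432)
-X = -1*(-432) = 432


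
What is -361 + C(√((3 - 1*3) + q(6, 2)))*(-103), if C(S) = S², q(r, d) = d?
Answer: -567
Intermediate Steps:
-361 + C(√((3 - 1*3) + q(6, 2)))*(-103) = -361 + (√((3 - 1*3) + 2))²*(-103) = -361 + (√((3 - 3) + 2))²*(-103) = -361 + (√(0 + 2))²*(-103) = -361 + (√2)²*(-103) = -361 + 2*(-103) = -361 - 206 = -567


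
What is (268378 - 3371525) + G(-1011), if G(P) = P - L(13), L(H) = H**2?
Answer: -3104327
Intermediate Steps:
G(P) = -169 + P (G(P) = P - 1*13**2 = P - 1*169 = P - 169 = -169 + P)
(268378 - 3371525) + G(-1011) = (268378 - 3371525) + (-169 - 1011) = -3103147 - 1180 = -3104327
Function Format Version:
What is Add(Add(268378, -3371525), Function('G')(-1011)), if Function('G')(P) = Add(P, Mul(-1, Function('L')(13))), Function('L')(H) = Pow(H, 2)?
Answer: -3104327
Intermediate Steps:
Function('G')(P) = Add(-169, P) (Function('G')(P) = Add(P, Mul(-1, Pow(13, 2))) = Add(P, Mul(-1, 169)) = Add(P, -169) = Add(-169, P))
Add(Add(268378, -3371525), Function('G')(-1011)) = Add(Add(268378, -3371525), Add(-169, -1011)) = Add(-3103147, -1180) = -3104327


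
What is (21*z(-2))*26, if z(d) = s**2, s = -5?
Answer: 13650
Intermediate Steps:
z(d) = 25 (z(d) = (-5)**2 = 25)
(21*z(-2))*26 = (21*25)*26 = 525*26 = 13650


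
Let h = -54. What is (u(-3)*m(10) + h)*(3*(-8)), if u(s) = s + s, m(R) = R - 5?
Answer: 2016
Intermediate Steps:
m(R) = -5 + R
u(s) = 2*s
(u(-3)*m(10) + h)*(3*(-8)) = ((2*(-3))*(-5 + 10) - 54)*(3*(-8)) = (-6*5 - 54)*(-24) = (-30 - 54)*(-24) = -84*(-24) = 2016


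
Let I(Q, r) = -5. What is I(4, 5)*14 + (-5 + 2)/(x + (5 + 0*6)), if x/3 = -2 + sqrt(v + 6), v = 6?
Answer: -7493/107 - 18*sqrt(3)/107 ≈ -70.319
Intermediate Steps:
x = -6 + 6*sqrt(3) (x = 3*(-2 + sqrt(6 + 6)) = 3*(-2 + sqrt(12)) = 3*(-2 + 2*sqrt(3)) = -6 + 6*sqrt(3) ≈ 4.3923)
I(4, 5)*14 + (-5 + 2)/(x + (5 + 0*6)) = -5*14 + (-5 + 2)/((-6 + 6*sqrt(3)) + (5 + 0*6)) = -70 - 3/((-6 + 6*sqrt(3)) + (5 + 0)) = -70 - 3/((-6 + 6*sqrt(3)) + 5) = -70 - 3/(-1 + 6*sqrt(3))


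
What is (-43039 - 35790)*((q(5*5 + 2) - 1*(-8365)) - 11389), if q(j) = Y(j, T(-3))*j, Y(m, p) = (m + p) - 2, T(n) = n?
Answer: 191554470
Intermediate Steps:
Y(m, p) = -2 + m + p
q(j) = j*(-5 + j) (q(j) = (-2 + j - 3)*j = (-5 + j)*j = j*(-5 + j))
(-43039 - 35790)*((q(5*5 + 2) - 1*(-8365)) - 11389) = (-43039 - 35790)*(((5*5 + 2)*(-5 + (5*5 + 2)) - 1*(-8365)) - 11389) = -78829*(((25 + 2)*(-5 + (25 + 2)) + 8365) - 11389) = -78829*((27*(-5 + 27) + 8365) - 11389) = -78829*((27*22 + 8365) - 11389) = -78829*((594 + 8365) - 11389) = -78829*(8959 - 11389) = -78829*(-2430) = 191554470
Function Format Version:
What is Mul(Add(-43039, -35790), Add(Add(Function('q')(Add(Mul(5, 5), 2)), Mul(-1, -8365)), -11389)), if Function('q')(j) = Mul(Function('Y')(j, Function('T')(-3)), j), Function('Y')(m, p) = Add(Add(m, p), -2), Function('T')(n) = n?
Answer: 191554470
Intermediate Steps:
Function('Y')(m, p) = Add(-2, m, p)
Function('q')(j) = Mul(j, Add(-5, j)) (Function('q')(j) = Mul(Add(-2, j, -3), j) = Mul(Add(-5, j), j) = Mul(j, Add(-5, j)))
Mul(Add(-43039, -35790), Add(Add(Function('q')(Add(Mul(5, 5), 2)), Mul(-1, -8365)), -11389)) = Mul(Add(-43039, -35790), Add(Add(Mul(Add(Mul(5, 5), 2), Add(-5, Add(Mul(5, 5), 2))), Mul(-1, -8365)), -11389)) = Mul(-78829, Add(Add(Mul(Add(25, 2), Add(-5, Add(25, 2))), 8365), -11389)) = Mul(-78829, Add(Add(Mul(27, Add(-5, 27)), 8365), -11389)) = Mul(-78829, Add(Add(Mul(27, 22), 8365), -11389)) = Mul(-78829, Add(Add(594, 8365), -11389)) = Mul(-78829, Add(8959, -11389)) = Mul(-78829, -2430) = 191554470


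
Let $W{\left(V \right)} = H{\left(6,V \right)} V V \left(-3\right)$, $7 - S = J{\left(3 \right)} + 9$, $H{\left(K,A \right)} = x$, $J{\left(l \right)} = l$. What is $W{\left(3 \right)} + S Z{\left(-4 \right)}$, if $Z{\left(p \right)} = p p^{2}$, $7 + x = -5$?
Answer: $644$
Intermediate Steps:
$x = -12$ ($x = -7 - 5 = -12$)
$H{\left(K,A \right)} = -12$
$Z{\left(p \right)} = p^{3}$
$S = -5$ ($S = 7 - \left(3 + 9\right) = 7 - 12 = -5$)
$W{\left(V \right)} = 36 V^{2}$ ($W{\left(V \right)} = - 12 V V \left(-3\right) = - 12 V^{2} \left(-3\right) = - 12 \left(- 3 V^{2}\right) = 36 V^{2}$)
$W{\left(3 \right)} + S Z{\left(-4 \right)} = 36 \cdot 3^{2} - 5 \left(-4\right)^{3} = 36 \cdot 9 - -320 = 324 + 320 = 644$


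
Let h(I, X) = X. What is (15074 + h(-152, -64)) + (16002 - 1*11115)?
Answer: 19897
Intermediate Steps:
(15074 + h(-152, -64)) + (16002 - 1*11115) = (15074 - 64) + (16002 - 1*11115) = 15010 + (16002 - 11115) = 15010 + 4887 = 19897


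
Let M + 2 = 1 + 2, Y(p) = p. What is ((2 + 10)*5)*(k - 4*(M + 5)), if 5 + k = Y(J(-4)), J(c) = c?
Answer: -1980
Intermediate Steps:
k = -9 (k = -5 - 4 = -9)
M = 1 (M = -2 + (1 + 2) = -2 + 3 = 1)
((2 + 10)*5)*(k - 4*(M + 5)) = ((2 + 10)*5)*(-9 - 4*(1 + 5)) = (12*5)*(-9 - 4*6) = 60*(-9 - 24) = 60*(-33) = -1980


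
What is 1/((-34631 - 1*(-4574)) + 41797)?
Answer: 1/11740 ≈ 8.5179e-5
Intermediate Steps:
1/((-34631 - 1*(-4574)) + 41797) = 1/((-34631 + 4574) + 41797) = 1/(-30057 + 41797) = 1/11740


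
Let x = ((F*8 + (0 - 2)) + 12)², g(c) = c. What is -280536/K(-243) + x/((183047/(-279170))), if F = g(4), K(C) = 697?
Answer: -394593021552/127583759 ≈ -3092.8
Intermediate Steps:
F = 4
x = 1764 (x = ((4*8 + (0 - 2)) + 12)² = ((32 - 2) + 12)² = (30 + 12)² = 42² = 1764)
-280536/K(-243) + x/((183047/(-279170))) = -280536/697 + 1764/((183047/(-279170))) = -280536*1/697 + 1764/((183047*(-1/279170))) = -280536/697 + 1764/(-183047/279170) = -280536/697 + 1764*(-279170/183047) = -280536/697 - 492455880/183047 = -394593021552/127583759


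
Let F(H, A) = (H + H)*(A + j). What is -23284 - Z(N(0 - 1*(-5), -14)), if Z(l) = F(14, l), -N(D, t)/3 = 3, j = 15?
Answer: -23452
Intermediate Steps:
F(H, A) = 2*H*(15 + A) (F(H, A) = (H + H)*(A + 15) = (2*H)*(15 + A) = 2*H*(15 + A))
N(D, t) = -9 (N(D, t) = -3*3 = -9)
Z(l) = 420 + 28*l (Z(l) = 2*14*(15 + l) = 420 + 28*l)
-23284 - Z(N(0 - 1*(-5), -14)) = -23284 - (420 + 28*(-9)) = -23284 - (420 - 252) = -23284 - 1*168 = -23284 - 168 = -23452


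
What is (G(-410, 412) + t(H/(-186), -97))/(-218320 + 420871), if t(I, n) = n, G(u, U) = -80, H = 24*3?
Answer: -59/67517 ≈ -0.00087385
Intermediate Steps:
H = 72
(G(-410, 412) + t(H/(-186), -97))/(-218320 + 420871) = (-80 - 97)/(-218320 + 420871) = -177/202551 = -177*1/202551 = -59/67517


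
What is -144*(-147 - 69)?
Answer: 31104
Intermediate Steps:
-144*(-147 - 69) = -144*(-216) = 31104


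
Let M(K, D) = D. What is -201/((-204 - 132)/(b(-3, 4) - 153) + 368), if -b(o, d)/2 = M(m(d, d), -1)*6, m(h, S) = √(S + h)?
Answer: -9447/17408 ≈ -0.54268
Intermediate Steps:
b(o, d) = 12 (b(o, d) = -(-2)*6 = -2*(-6) = 12)
-201/((-204 - 132)/(b(-3, 4) - 153) + 368) = -201/((-204 - 132)/(12 - 153) + 368) = -201/(-336/(-141) + 368) = -201/(-336*(-1/141) + 368) = -201/(112/47 + 368) = -201/17408/47 = -201*47/17408 = -9447/17408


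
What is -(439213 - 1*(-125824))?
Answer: -565037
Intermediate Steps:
-(439213 - 1*(-125824)) = -(439213 + 125824) = -1*565037 = -565037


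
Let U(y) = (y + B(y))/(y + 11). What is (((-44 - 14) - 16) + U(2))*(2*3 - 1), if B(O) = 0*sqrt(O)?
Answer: -4800/13 ≈ -369.23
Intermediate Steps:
B(O) = 0
U(y) = y/(11 + y) (U(y) = (y + 0)/(y + 11) = y/(11 + y))
(((-44 - 14) - 16) + U(2))*(2*3 - 1) = (((-44 - 14) - 16) + 2/(11 + 2))*(2*3 - 1) = ((-58 - 16) + 2/13)*(6 - 1) = (-74 + 2*(1/13))*5 = (-74 + 2/13)*5 = -960/13*5 = -4800/13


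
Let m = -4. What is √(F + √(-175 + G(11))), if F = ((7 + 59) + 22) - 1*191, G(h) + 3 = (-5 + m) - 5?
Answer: √(-103 + 8*I*√3) ≈ 0.68112 + 10.172*I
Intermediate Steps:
G(h) = -17 (G(h) = -3 + ((-5 - 4) - 5) = -3 + (-9 - 5) = -3 - 14 = -17)
F = -103 (F = (66 + 22) - 191 = 88 - 191 = -103)
√(F + √(-175 + G(11))) = √(-103 + √(-175 - 17)) = √(-103 + √(-192)) = √(-103 + 8*I*√3)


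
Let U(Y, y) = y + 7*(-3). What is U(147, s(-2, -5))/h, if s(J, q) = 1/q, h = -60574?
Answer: 53/151435 ≈ 0.00034998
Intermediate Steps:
U(Y, y) = -21 + y (U(Y, y) = y - 21 = -21 + y)
U(147, s(-2, -5))/h = (-21 + 1/(-5))/(-60574) = (-21 - ⅕)*(-1/60574) = -106/5*(-1/60574) = 53/151435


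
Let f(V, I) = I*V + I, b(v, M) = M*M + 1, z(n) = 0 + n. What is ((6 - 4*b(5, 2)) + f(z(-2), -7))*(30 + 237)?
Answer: -1869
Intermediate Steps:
z(n) = n
b(v, M) = 1 + M² (b(v, M) = M² + 1 = 1 + M²)
f(V, I) = I + I*V
((6 - 4*b(5, 2)) + f(z(-2), -7))*(30 + 237) = ((6 - 4*(1 + 2²)) - 7*(1 - 2))*(30 + 237) = ((6 - 4*(1 + 4)) - 7*(-1))*267 = ((6 - 4*5) + 7)*267 = ((6 - 20) + 7)*267 = (-14 + 7)*267 = -7*267 = -1869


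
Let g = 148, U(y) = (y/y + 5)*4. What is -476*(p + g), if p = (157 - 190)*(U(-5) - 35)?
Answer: -243236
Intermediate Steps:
U(y) = 24 (U(y) = (1 + 5)*4 = 6*4 = 24)
p = 363 (p = (157 - 190)*(24 - 35) = -33*(-11) = 363)
-476*(p + g) = -476*(363 + 148) = -476*511 = -243236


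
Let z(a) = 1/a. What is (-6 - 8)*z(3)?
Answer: -14/3 ≈ -4.6667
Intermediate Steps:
(-6 - 8)*z(3) = (-6 - 8)/3 = -14*1/3 = -14/3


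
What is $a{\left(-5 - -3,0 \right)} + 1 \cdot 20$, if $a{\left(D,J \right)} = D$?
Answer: $18$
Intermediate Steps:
$a{\left(-5 - -3,0 \right)} + 1 \cdot 20 = \left(-5 - -3\right) + 1 \cdot 20 = \left(-5 + 3\right) + 20 = -2 + 20 = 18$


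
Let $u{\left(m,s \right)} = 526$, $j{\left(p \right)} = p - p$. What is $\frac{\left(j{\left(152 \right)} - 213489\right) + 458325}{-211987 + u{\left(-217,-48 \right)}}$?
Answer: $- \frac{81612}{70487} \approx -1.1578$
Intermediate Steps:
$j{\left(p \right)} = 0$
$\frac{\left(j{\left(152 \right)} - 213489\right) + 458325}{-211987 + u{\left(-217,-48 \right)}} = \frac{\left(0 - 213489\right) + 458325}{-211987 + 526} = \frac{\left(0 - 213489\right) + 458325}{-211461} = \left(-213489 + 458325\right) \left(- \frac{1}{211461}\right) = 244836 \left(- \frac{1}{211461}\right) = - \frac{81612}{70487}$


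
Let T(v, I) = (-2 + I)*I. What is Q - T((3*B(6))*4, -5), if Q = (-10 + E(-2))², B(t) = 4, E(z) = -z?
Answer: 29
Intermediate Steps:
T(v, I) = I*(-2 + I)
Q = 64 (Q = (-10 - 1*(-2))² = (-10 + 2)² = (-8)² = 64)
Q - T((3*B(6))*4, -5) = 64 - (-5)*(-2 - 5) = 64 - (-5)*(-7) = 64 - 1*35 = 64 - 35 = 29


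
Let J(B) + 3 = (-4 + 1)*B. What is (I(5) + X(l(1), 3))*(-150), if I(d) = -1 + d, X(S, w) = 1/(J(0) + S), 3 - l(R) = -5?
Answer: -630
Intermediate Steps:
J(B) = -3 - 3*B (J(B) = -3 + (-4 + 1)*B = -3 - 3*B)
l(R) = 8 (l(R) = 3 - 1*(-5) = 3 + 5 = 8)
X(S, w) = 1/(-3 + S) (X(S, w) = 1/((-3 - 3*0) + S) = 1/((-3 + 0) + S) = 1/(-3 + S))
(I(5) + X(l(1), 3))*(-150) = ((-1 + 5) + 1/(-3 + 8))*(-150) = (4 + 1/5)*(-150) = (4 + ⅕)*(-150) = (21/5)*(-150) = -630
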